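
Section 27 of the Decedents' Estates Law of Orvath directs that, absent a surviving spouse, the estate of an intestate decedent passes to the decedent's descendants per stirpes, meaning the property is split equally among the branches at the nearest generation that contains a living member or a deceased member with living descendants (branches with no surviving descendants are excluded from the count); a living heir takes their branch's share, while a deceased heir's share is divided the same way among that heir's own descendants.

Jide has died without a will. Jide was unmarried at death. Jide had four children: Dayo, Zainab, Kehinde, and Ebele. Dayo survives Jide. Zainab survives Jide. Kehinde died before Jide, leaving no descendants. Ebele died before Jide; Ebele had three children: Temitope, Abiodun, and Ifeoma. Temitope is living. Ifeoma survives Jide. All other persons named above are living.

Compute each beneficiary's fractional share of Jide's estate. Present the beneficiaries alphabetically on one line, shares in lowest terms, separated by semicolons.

There is no surviving spouse, so the entire estate passes to Jide's descendants per stirpes.
Kehinde left no surviving issue, so that branch lapses and is disregarded.
The estate is divided into 3 equal shares of 1/3 among Dayo, Zainab, Ebele.
Dayo is living and takes 1/3.
Zainab is living and takes 1/3.
Ebele predeceased; the 1/3 allotted to Ebele's branch passes to Ebele's issue by representation.
The 1/3 is divided into 3 equal shares of 1/9 among Temitope, Abiodun, Ifeoma.
Temitope is living and takes 1/9.
Abiodun is living and takes 1/9.
Ifeoma is living and takes 1/9.

Abiodun 1/9; Dayo 1/3; Ifeoma 1/9; Temitope 1/9; Zainab 1/3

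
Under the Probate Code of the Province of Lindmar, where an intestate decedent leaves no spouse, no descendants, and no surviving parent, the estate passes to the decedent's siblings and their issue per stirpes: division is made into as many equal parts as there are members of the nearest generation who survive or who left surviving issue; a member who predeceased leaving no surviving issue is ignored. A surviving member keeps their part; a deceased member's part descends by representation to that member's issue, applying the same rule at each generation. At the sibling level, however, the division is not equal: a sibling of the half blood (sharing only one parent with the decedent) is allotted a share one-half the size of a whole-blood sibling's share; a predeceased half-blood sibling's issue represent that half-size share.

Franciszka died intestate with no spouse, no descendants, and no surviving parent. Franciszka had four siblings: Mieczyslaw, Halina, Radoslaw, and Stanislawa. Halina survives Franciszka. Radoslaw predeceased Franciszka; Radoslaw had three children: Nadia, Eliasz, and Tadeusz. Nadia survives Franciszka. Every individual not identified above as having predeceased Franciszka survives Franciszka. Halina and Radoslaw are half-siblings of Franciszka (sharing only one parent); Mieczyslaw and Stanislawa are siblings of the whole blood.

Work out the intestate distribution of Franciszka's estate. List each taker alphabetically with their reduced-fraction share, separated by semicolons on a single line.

No spouse, descendants, or parent survives, so the estate passes to Franciszka's siblings per stirpes.
Half-blood siblings count for one-half the weight of whole-blood siblings at the initial division.
Dividing 1 in proportion to weights (total weight 3): Mieczyslaw (weight 1) → 1/3; Halina (weight 1/2) → 1/6; Radoslaw (weight 1/2) → 1/6; Stanislawa (weight 1) → 1/3.
Mieczyslaw is living and takes 1/3.
Halina is living and takes 1/6.
Radoslaw predeceased; the 1/6 allotted to Radoslaw's branch passes to Radoslaw's issue by representation.
The 1/6 is divided into 3 equal shares of 1/18 among Nadia, Eliasz, Tadeusz.
Nadia is living and takes 1/18.
Eliasz is living and takes 1/18.
Tadeusz is living and takes 1/18.
Stanislawa is living and takes 1/3.

Eliasz 1/18; Halina 1/6; Mieczyslaw 1/3; Nadia 1/18; Stanislawa 1/3; Tadeusz 1/18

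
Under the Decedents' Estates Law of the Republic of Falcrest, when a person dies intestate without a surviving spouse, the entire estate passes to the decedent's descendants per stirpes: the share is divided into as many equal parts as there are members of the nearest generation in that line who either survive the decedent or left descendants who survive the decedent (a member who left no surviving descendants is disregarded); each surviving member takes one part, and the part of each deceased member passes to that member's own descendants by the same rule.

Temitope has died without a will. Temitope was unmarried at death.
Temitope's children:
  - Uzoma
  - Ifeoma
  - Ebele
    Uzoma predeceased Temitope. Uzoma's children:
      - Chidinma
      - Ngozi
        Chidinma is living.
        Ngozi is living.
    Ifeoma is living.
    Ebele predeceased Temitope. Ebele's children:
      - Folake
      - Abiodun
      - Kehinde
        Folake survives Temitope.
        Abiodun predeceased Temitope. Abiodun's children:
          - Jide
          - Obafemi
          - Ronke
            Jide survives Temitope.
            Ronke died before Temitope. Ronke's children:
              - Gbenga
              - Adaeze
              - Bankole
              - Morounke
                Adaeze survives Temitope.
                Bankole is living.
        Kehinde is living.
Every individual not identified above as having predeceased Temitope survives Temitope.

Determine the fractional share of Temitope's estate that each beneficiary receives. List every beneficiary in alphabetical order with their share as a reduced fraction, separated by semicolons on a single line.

Adaeze 1/108; Bankole 1/108; Chidinma 1/6; Folake 1/9; Gbenga 1/108; Ifeoma 1/3; Jide 1/27; Kehinde 1/9; Morounke 1/108; Ngozi 1/6; Obafemi 1/27

There is no surviving spouse, so the entire estate passes to Temitope's descendants per stirpes.
The estate is divided into 3 equal shares of 1/3 among Uzoma, Ifeoma, Ebele.
Uzoma predeceased; the 1/3 allotted to Uzoma's branch passes to Uzoma's issue by representation.
The 1/3 is divided into 2 equal shares of 1/6 among Chidinma, Ngozi.
Chidinma is living and takes 1/6.
Ngozi is living and takes 1/6.
Ifeoma is living and takes 1/3.
Ebele predeceased; the 1/3 allotted to Ebele's branch passes to Ebele's issue by representation.
The 1/3 is divided into 3 equal shares of 1/9 among Folake, Abiodun, Kehinde.
Folake is living and takes 1/9.
Abiodun predeceased; the 1/9 allotted to Abiodun's branch passes to Abiodun's issue by representation.
The 1/9 is divided into 3 equal shares of 1/27 among Jide, Obafemi, Ronke.
Jide is living and takes 1/27.
Obafemi is living and takes 1/27.
Ronke predeceased; the 1/27 allotted to Ronke's branch passes to Ronke's issue by representation.
The 1/27 is divided into 4 equal shares of 1/108 among Gbenga, Adaeze, Bankole, Morounke.
Gbenga is living and takes 1/108.
Adaeze is living and takes 1/108.
Bankole is living and takes 1/108.
Morounke is living and takes 1/108.
Kehinde is living and takes 1/9.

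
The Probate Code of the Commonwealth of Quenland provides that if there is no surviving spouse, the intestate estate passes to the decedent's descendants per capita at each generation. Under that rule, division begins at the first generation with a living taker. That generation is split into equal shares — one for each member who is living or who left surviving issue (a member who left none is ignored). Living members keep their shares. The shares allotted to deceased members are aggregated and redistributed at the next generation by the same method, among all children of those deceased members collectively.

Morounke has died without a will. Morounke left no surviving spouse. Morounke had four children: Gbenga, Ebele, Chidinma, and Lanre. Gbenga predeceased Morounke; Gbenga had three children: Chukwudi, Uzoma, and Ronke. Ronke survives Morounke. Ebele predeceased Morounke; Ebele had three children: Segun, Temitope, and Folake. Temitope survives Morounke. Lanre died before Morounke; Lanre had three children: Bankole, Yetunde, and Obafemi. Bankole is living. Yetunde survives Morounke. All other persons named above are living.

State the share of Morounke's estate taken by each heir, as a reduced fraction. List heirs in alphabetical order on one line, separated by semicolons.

There is no surviving spouse, so the entire estate passes to Morounke's descendants per capita at each generation.
At generation 1 (Gbenga, Ebele, Chidinma, Lanre) there are 4 shares of (1)/4 = 1/4 each.
Living: Chidinma — each takes 1/4.
Deceased: Gbenga, Ebele, and Lanre. Their combined 3/4 is pooled and carried to generation 2.
At generation 2 (Chukwudi, Uzoma, Ronke, Segun, Temitope, Folake, Bankole, Yetunde, Obafemi) there are 9 shares of (3/4)/9 = 1/12 each.
Living: Chukwudi, Uzoma, Ronke, Segun, Temitope, Folake, Bankole, Yetunde, and Obafemi — each takes 1/12.

Bankole 1/12; Chidinma 1/4; Chukwudi 1/12; Folake 1/12; Obafemi 1/12; Ronke 1/12; Segun 1/12; Temitope 1/12; Uzoma 1/12; Yetunde 1/12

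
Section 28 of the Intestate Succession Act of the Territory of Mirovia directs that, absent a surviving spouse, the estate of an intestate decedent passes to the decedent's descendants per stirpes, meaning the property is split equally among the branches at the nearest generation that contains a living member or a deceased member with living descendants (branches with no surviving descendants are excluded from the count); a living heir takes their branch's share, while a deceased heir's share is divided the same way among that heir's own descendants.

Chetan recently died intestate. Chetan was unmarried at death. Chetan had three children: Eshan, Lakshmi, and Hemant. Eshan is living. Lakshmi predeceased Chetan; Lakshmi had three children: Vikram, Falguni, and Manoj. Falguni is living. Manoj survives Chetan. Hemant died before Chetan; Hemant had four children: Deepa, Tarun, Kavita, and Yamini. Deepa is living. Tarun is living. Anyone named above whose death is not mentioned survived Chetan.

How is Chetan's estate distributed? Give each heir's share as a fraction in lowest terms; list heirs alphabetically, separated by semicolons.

There is no surviving spouse, so the entire estate passes to Chetan's descendants per stirpes.
The estate is divided into 3 equal shares of 1/3 among Eshan, Lakshmi, Hemant.
Eshan is living and takes 1/3.
Lakshmi predeceased; the 1/3 allotted to Lakshmi's branch passes to Lakshmi's issue by representation.
The 1/3 is divided into 3 equal shares of 1/9 among Vikram, Falguni, Manoj.
Vikram is living and takes 1/9.
Falguni is living and takes 1/9.
Manoj is living and takes 1/9.
Hemant predeceased; the 1/3 allotted to Hemant's branch passes to Hemant's issue by representation.
The 1/3 is divided into 4 equal shares of 1/12 among Deepa, Tarun, Kavita, Yamini.
Deepa is living and takes 1/12.
Tarun is living and takes 1/12.
Kavita is living and takes 1/12.
Yamini is living and takes 1/12.

Deepa 1/12; Eshan 1/3; Falguni 1/9; Kavita 1/12; Manoj 1/9; Tarun 1/12; Vikram 1/9; Yamini 1/12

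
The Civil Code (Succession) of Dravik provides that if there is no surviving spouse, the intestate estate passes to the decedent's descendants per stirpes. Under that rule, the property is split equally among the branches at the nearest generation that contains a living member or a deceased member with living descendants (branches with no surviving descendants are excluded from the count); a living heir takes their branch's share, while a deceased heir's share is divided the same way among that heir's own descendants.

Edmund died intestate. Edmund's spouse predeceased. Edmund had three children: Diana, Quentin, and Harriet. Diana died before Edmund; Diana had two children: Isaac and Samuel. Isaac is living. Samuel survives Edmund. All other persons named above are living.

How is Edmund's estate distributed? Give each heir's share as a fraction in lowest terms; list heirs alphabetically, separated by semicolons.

There is no surviving spouse, so the entire estate passes to Edmund's descendants per stirpes.
The estate is divided into 3 equal shares of 1/3 among Diana, Quentin, Harriet.
Diana predeceased; the 1/3 allotted to Diana's branch passes to Diana's issue by representation.
The 1/3 is divided into 2 equal shares of 1/6 among Isaac, Samuel.
Isaac is living and takes 1/6.
Samuel is living and takes 1/6.
Quentin is living and takes 1/3.
Harriet is living and takes 1/3.

Harriet 1/3; Isaac 1/6; Quentin 1/3; Samuel 1/6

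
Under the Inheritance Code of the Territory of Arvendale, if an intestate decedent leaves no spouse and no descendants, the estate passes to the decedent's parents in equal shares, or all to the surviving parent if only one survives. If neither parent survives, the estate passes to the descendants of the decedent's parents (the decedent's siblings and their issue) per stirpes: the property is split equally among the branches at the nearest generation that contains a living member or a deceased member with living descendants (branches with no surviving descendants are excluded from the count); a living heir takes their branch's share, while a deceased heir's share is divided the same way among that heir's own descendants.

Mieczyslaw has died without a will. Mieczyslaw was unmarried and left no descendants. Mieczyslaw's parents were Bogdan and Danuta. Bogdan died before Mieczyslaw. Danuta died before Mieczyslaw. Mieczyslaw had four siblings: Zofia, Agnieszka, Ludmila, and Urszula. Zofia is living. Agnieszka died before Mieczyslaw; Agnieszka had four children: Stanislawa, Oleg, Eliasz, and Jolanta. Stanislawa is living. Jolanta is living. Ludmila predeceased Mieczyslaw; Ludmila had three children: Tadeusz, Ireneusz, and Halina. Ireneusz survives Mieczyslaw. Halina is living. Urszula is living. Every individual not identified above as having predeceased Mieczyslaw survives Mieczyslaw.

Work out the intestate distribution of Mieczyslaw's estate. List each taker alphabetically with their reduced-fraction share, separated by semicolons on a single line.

Eliasz 1/16; Halina 1/12; Ireneusz 1/12; Jolanta 1/16; Oleg 1/16; Stanislawa 1/16; Tadeusz 1/12; Urszula 1/4; Zofia 1/4

Neither parent survives and there are no descendants, so the estate passes to Mieczyslaw's siblings and their issue per stirpes.
The estate is divided into 4 equal shares of 1/4 among Zofia, Agnieszka, Ludmila, Urszula.
Zofia is living and takes 1/4.
Agnieszka predeceased; the 1/4 allotted to Agnieszka's branch passes to Agnieszka's issue by representation.
The 1/4 is divided into 4 equal shares of 1/16 among Stanislawa, Oleg, Eliasz, Jolanta.
Stanislawa is living and takes 1/16.
Oleg is living and takes 1/16.
Eliasz is living and takes 1/16.
Jolanta is living and takes 1/16.
Ludmila predeceased; the 1/4 allotted to Ludmila's branch passes to Ludmila's issue by representation.
The 1/4 is divided into 3 equal shares of 1/12 among Tadeusz, Ireneusz, Halina.
Tadeusz is living and takes 1/12.
Ireneusz is living and takes 1/12.
Halina is living and takes 1/12.
Urszula is living and takes 1/4.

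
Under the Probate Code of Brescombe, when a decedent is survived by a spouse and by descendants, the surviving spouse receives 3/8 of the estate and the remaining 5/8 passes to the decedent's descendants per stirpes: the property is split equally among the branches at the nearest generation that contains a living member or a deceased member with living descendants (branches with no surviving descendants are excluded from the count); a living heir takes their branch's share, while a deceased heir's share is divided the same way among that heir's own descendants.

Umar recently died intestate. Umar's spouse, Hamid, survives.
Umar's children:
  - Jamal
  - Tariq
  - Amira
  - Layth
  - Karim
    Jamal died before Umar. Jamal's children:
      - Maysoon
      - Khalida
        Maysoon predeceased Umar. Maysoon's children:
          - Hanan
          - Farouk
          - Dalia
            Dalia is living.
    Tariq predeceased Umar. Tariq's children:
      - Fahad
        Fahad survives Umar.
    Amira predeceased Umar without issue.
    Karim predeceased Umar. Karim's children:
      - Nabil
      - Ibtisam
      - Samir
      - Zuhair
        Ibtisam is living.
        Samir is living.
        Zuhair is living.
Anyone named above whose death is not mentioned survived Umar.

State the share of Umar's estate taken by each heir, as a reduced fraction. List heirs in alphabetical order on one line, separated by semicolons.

Hamid, as surviving spouse, takes 3/8.
The remaining 5/8 passes to Umar's descendants per stirpes.
Amira left no surviving issue, so that branch lapses and is disregarded.
The 5/8 is divided into 4 equal shares of 5/32 among Jamal, Tariq, Layth, Karim.
Jamal predeceased; the 5/32 allotted to Jamal's branch passes to Jamal's issue by representation.
The 5/32 is divided into 2 equal shares of 5/64 among Maysoon, Khalida.
Maysoon predeceased; the 5/64 allotted to Maysoon's branch passes to Maysoon's issue by representation.
The 5/64 is divided into 3 equal shares of 5/192 among Hanan, Farouk, Dalia.
Hanan is living and takes 5/192.
Farouk is living and takes 5/192.
Dalia is living and takes 5/192.
Khalida is living and takes 5/64.
Tariq predeceased; the 5/32 allotted to Tariq's branch passes to Tariq's issue by representation.
Fahad is the sole taker at this level and receives the full 5/32.
Layth is living and takes 5/32.
Karim predeceased; the 5/32 allotted to Karim's branch passes to Karim's issue by representation.
The 5/32 is divided into 4 equal shares of 5/128 among Nabil, Ibtisam, Samir, Zuhair.
Nabil is living and takes 5/128.
Ibtisam is living and takes 5/128.
Samir is living and takes 5/128.
Zuhair is living and takes 5/128.

Dalia 5/192; Fahad 5/32; Farouk 5/192; Hamid 3/8; Hanan 5/192; Ibtisam 5/128; Khalida 5/64; Layth 5/32; Nabil 5/128; Samir 5/128; Zuhair 5/128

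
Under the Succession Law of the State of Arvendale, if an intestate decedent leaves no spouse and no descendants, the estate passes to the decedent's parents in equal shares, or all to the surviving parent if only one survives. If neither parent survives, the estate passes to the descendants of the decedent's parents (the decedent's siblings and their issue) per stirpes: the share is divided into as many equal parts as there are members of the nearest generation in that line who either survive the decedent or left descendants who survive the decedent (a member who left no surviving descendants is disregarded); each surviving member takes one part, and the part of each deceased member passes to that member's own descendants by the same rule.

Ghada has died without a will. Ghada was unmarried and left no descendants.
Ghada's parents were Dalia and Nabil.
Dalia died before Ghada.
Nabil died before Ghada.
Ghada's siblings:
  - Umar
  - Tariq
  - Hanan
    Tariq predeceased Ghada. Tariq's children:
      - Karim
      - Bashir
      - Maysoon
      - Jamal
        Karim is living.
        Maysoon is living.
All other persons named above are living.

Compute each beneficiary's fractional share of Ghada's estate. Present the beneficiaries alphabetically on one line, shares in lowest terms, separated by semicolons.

Bashir 1/12; Hanan 1/3; Jamal 1/12; Karim 1/12; Maysoon 1/12; Umar 1/3

Neither parent survives and there are no descendants, so the estate passes to Ghada's siblings and their issue per stirpes.
The estate is divided into 3 equal shares of 1/3 among Umar, Tariq, Hanan.
Umar is living and takes 1/3.
Tariq predeceased; the 1/3 allotted to Tariq's branch passes to Tariq's issue by representation.
The 1/3 is divided into 4 equal shares of 1/12 among Karim, Bashir, Maysoon, Jamal.
Karim is living and takes 1/12.
Bashir is living and takes 1/12.
Maysoon is living and takes 1/12.
Jamal is living and takes 1/12.
Hanan is living and takes 1/3.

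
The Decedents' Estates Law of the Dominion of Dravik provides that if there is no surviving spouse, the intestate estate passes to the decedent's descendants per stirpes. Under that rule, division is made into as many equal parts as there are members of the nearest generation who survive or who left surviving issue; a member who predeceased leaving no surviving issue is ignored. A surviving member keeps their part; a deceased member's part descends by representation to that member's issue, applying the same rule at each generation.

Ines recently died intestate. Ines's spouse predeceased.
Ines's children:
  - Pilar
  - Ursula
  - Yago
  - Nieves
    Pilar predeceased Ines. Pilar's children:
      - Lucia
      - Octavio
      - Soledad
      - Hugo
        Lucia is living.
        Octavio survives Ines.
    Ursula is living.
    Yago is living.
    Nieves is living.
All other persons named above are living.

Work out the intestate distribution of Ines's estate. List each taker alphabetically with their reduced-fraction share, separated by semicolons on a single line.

Hugo 1/16; Lucia 1/16; Nieves 1/4; Octavio 1/16; Soledad 1/16; Ursula 1/4; Yago 1/4

There is no surviving spouse, so the entire estate passes to Ines's descendants per stirpes.
The estate is divided into 4 equal shares of 1/4 among Pilar, Ursula, Yago, Nieves.
Pilar predeceased; the 1/4 allotted to Pilar's branch passes to Pilar's issue by representation.
The 1/4 is divided into 4 equal shares of 1/16 among Lucia, Octavio, Soledad, Hugo.
Lucia is living and takes 1/16.
Octavio is living and takes 1/16.
Soledad is living and takes 1/16.
Hugo is living and takes 1/16.
Ursula is living and takes 1/4.
Yago is living and takes 1/4.
Nieves is living and takes 1/4.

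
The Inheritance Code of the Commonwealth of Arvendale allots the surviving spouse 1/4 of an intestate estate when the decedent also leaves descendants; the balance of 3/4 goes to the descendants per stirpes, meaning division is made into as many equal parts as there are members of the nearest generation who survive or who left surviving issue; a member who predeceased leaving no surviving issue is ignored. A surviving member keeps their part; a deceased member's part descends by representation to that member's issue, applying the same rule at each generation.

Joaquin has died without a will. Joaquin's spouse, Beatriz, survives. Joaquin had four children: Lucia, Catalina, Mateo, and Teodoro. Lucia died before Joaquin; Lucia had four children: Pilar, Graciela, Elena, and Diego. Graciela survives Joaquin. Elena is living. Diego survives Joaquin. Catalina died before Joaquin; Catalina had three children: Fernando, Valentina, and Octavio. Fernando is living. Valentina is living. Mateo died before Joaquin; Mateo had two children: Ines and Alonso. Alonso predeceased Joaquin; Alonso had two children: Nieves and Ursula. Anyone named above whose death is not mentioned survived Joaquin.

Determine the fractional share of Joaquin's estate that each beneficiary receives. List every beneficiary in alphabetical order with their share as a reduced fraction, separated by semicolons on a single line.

Beatriz 1/4; Diego 3/64; Elena 3/64; Fernando 1/16; Graciela 3/64; Ines 3/32; Nieves 3/64; Octavio 1/16; Pilar 3/64; Teodoro 3/16; Ursula 3/64; Valentina 1/16

Beatriz, as surviving spouse, takes 1/4.
The remaining 3/4 passes to Joaquin's descendants per stirpes.
The 3/4 is divided into 4 equal shares of 3/16 among Lucia, Catalina, Mateo, Teodoro.
Lucia predeceased; the 3/16 allotted to Lucia's branch passes to Lucia's issue by representation.
The 3/16 is divided into 4 equal shares of 3/64 among Pilar, Graciela, Elena, Diego.
Pilar is living and takes 3/64.
Graciela is living and takes 3/64.
Elena is living and takes 3/64.
Diego is living and takes 3/64.
Catalina predeceased; the 3/16 allotted to Catalina's branch passes to Catalina's issue by representation.
The 3/16 is divided into 3 equal shares of 1/16 among Fernando, Valentina, Octavio.
Fernando is living and takes 1/16.
Valentina is living and takes 1/16.
Octavio is living and takes 1/16.
Mateo predeceased; the 3/16 allotted to Mateo's branch passes to Mateo's issue by representation.
The 3/16 is divided into 2 equal shares of 3/32 among Ines, Alonso.
Ines is living and takes 3/32.
Alonso predeceased; the 3/32 allotted to Alonso's branch passes to Alonso's issue by representation.
The 3/32 is divided into 2 equal shares of 3/64 among Nieves, Ursula.
Nieves is living and takes 3/64.
Ursula is living and takes 3/64.
Teodoro is living and takes 3/16.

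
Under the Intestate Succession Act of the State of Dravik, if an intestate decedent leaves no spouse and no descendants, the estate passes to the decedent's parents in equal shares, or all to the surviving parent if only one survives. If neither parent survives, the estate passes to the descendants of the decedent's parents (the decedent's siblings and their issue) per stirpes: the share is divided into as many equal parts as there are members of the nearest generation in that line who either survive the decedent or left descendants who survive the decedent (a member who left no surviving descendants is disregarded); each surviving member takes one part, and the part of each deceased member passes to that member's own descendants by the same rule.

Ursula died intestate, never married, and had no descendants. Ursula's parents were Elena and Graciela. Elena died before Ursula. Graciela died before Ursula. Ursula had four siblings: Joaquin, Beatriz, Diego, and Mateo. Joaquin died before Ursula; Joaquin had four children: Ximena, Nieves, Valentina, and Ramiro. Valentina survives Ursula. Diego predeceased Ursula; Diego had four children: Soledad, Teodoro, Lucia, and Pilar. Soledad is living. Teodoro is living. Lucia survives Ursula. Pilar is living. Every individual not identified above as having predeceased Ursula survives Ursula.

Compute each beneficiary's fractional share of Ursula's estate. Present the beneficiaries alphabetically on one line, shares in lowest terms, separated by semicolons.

Neither parent survives and there are no descendants, so the estate passes to Ursula's siblings and their issue per stirpes.
The estate is divided into 4 equal shares of 1/4 among Joaquin, Beatriz, Diego, Mateo.
Joaquin predeceased; the 1/4 allotted to Joaquin's branch passes to Joaquin's issue by representation.
The 1/4 is divided into 4 equal shares of 1/16 among Ximena, Nieves, Valentina, Ramiro.
Ximena is living and takes 1/16.
Nieves is living and takes 1/16.
Valentina is living and takes 1/16.
Ramiro is living and takes 1/16.
Beatriz is living and takes 1/4.
Diego predeceased; the 1/4 allotted to Diego's branch passes to Diego's issue by representation.
The 1/4 is divided into 4 equal shares of 1/16 among Soledad, Teodoro, Lucia, Pilar.
Soledad is living and takes 1/16.
Teodoro is living and takes 1/16.
Lucia is living and takes 1/16.
Pilar is living and takes 1/16.
Mateo is living and takes 1/4.

Beatriz 1/4; Lucia 1/16; Mateo 1/4; Nieves 1/16; Pilar 1/16; Ramiro 1/16; Soledad 1/16; Teodoro 1/16; Valentina 1/16; Ximena 1/16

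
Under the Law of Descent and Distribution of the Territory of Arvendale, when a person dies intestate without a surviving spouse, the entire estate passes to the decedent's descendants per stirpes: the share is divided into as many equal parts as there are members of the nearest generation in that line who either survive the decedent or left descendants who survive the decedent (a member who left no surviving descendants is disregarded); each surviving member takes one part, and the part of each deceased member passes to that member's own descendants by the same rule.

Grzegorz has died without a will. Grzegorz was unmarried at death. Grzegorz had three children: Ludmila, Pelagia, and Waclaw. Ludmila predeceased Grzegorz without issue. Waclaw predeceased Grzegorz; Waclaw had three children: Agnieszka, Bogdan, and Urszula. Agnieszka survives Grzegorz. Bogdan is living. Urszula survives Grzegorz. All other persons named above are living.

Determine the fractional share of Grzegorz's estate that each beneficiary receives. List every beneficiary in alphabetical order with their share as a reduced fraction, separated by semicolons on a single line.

Agnieszka 1/6; Bogdan 1/6; Pelagia 1/2; Urszula 1/6

There is no surviving spouse, so the entire estate passes to Grzegorz's descendants per stirpes.
Ludmila left no surviving issue, so that branch lapses and is disregarded.
The estate is divided into 2 equal shares of 1/2 among Pelagia, Waclaw.
Pelagia is living and takes 1/2.
Waclaw predeceased; the 1/2 allotted to Waclaw's branch passes to Waclaw's issue by representation.
The 1/2 is divided into 3 equal shares of 1/6 among Agnieszka, Bogdan, Urszula.
Agnieszka is living and takes 1/6.
Bogdan is living and takes 1/6.
Urszula is living and takes 1/6.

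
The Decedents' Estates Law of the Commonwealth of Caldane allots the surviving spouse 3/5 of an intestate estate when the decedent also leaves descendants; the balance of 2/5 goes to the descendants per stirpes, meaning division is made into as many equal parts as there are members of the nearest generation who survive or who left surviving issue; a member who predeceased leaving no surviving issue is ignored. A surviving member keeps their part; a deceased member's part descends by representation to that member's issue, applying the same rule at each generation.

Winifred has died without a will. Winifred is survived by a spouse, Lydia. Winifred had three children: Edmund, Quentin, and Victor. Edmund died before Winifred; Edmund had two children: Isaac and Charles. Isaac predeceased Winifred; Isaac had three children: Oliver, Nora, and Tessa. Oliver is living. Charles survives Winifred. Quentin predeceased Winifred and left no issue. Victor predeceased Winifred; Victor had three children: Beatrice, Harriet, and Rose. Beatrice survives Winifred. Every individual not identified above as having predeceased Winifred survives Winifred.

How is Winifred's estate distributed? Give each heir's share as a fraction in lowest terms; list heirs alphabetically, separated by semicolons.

Beatrice 1/15; Charles 1/10; Harriet 1/15; Lydia 3/5; Nora 1/30; Oliver 1/30; Rose 1/15; Tessa 1/30

Lydia, as surviving spouse, takes 3/5.
The remaining 2/5 passes to Winifred's descendants per stirpes.
Quentin left no surviving issue, so that branch lapses and is disregarded.
The 2/5 is divided into 2 equal shares of 1/5 among Edmund, Victor.
Edmund predeceased; the 1/5 allotted to Edmund's branch passes to Edmund's issue by representation.
The 1/5 is divided into 2 equal shares of 1/10 among Isaac, Charles.
Isaac predeceased; the 1/10 allotted to Isaac's branch passes to Isaac's issue by representation.
The 1/10 is divided into 3 equal shares of 1/30 among Oliver, Nora, Tessa.
Oliver is living and takes 1/30.
Nora is living and takes 1/30.
Tessa is living and takes 1/30.
Charles is living and takes 1/10.
Victor predeceased; the 1/5 allotted to Victor's branch passes to Victor's issue by representation.
The 1/5 is divided into 3 equal shares of 1/15 among Beatrice, Harriet, Rose.
Beatrice is living and takes 1/15.
Harriet is living and takes 1/15.
Rose is living and takes 1/15.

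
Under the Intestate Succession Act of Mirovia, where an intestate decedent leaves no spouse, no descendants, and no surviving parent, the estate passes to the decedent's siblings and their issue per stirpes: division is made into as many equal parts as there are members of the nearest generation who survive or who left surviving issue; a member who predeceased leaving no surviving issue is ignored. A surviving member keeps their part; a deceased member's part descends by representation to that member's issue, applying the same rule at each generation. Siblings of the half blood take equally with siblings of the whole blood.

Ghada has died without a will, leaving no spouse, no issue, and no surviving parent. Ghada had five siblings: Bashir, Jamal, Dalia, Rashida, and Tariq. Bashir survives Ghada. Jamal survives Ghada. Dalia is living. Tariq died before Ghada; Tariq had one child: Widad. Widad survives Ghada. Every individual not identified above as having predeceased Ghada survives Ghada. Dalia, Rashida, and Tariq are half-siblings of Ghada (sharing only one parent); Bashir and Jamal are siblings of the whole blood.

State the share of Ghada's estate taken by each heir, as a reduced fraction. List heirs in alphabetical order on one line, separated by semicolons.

Bashir 1/5; Dalia 1/5; Jamal 1/5; Rashida 1/5; Widad 1/5

No spouse, descendants, or parent survives, so the estate passes to Ghada's siblings per stirpes.
Half-blood and whole-blood siblings take equally under the stated rule.
The estate is divided into 5 equal shares of 1/5 among Bashir, Jamal, Dalia, Rashida, Tariq.
Bashir is living and takes 1/5.
Jamal is living and takes 1/5.
Dalia is living and takes 1/5.
Rashida is living and takes 1/5.
Tariq predeceased; the 1/5 allotted to Tariq's branch passes to Tariq's issue by representation.
Widad is the sole taker at this level and receives the full 1/5.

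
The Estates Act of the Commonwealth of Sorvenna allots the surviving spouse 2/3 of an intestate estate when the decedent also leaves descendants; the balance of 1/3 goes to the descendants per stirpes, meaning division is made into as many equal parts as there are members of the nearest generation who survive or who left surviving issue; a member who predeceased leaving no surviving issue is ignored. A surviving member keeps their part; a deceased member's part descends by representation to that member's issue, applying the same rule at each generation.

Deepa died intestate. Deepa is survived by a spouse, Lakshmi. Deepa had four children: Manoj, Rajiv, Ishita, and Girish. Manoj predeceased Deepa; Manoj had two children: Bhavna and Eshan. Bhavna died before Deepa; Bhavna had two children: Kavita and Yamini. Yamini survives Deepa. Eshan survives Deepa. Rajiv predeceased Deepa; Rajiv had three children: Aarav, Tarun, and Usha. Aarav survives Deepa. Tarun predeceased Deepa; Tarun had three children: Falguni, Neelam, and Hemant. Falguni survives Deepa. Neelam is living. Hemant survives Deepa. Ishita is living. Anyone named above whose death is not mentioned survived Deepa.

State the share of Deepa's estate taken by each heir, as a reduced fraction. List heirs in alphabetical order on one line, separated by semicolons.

Aarav 1/36; Eshan 1/24; Falguni 1/108; Girish 1/12; Hemant 1/108; Ishita 1/12; Kavita 1/48; Lakshmi 2/3; Neelam 1/108; Usha 1/36; Yamini 1/48

Lakshmi, as surviving spouse, takes 2/3.
The remaining 1/3 passes to Deepa's descendants per stirpes.
The 1/3 is divided into 4 equal shares of 1/12 among Manoj, Rajiv, Ishita, Girish.
Manoj predeceased; the 1/12 allotted to Manoj's branch passes to Manoj's issue by representation.
The 1/12 is divided into 2 equal shares of 1/24 among Bhavna, Eshan.
Bhavna predeceased; the 1/24 allotted to Bhavna's branch passes to Bhavna's issue by representation.
The 1/24 is divided into 2 equal shares of 1/48 among Kavita, Yamini.
Kavita is living and takes 1/48.
Yamini is living and takes 1/48.
Eshan is living and takes 1/24.
Rajiv predeceased; the 1/12 allotted to Rajiv's branch passes to Rajiv's issue by representation.
The 1/12 is divided into 3 equal shares of 1/36 among Aarav, Tarun, Usha.
Aarav is living and takes 1/36.
Tarun predeceased; the 1/36 allotted to Tarun's branch passes to Tarun's issue by representation.
The 1/36 is divided into 3 equal shares of 1/108 among Falguni, Neelam, Hemant.
Falguni is living and takes 1/108.
Neelam is living and takes 1/108.
Hemant is living and takes 1/108.
Usha is living and takes 1/36.
Ishita is living and takes 1/12.
Girish is living and takes 1/12.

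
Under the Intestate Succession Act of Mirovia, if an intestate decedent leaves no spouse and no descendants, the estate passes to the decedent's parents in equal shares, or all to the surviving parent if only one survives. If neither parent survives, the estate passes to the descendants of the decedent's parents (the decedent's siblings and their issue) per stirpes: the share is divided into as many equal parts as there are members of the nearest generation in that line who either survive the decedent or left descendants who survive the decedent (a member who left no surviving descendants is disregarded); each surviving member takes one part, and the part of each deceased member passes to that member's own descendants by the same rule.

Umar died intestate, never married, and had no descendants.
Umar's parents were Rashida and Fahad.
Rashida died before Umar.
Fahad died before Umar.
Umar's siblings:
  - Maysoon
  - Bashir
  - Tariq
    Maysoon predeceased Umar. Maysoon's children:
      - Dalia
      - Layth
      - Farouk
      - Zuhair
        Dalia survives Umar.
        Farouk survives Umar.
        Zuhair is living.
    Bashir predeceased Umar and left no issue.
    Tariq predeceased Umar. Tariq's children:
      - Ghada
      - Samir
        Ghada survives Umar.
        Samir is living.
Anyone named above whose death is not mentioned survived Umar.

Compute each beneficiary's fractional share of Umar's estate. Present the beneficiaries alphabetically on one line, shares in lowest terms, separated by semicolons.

Neither parent survives and there are no descendants, so the estate passes to Umar's siblings and their issue per stirpes.
Bashir left no surviving issue, so that branch lapses and is disregarded.
The estate is divided into 2 equal shares of 1/2 among Maysoon, Tariq.
Maysoon predeceased; the 1/2 allotted to Maysoon's branch passes to Maysoon's issue by representation.
The 1/2 is divided into 4 equal shares of 1/8 among Dalia, Layth, Farouk, Zuhair.
Dalia is living and takes 1/8.
Layth is living and takes 1/8.
Farouk is living and takes 1/8.
Zuhair is living and takes 1/8.
Tariq predeceased; the 1/2 allotted to Tariq's branch passes to Tariq's issue by representation.
The 1/2 is divided into 2 equal shares of 1/4 among Ghada, Samir.
Ghada is living and takes 1/4.
Samir is living and takes 1/4.

Dalia 1/8; Farouk 1/8; Ghada 1/4; Layth 1/8; Samir 1/4; Zuhair 1/8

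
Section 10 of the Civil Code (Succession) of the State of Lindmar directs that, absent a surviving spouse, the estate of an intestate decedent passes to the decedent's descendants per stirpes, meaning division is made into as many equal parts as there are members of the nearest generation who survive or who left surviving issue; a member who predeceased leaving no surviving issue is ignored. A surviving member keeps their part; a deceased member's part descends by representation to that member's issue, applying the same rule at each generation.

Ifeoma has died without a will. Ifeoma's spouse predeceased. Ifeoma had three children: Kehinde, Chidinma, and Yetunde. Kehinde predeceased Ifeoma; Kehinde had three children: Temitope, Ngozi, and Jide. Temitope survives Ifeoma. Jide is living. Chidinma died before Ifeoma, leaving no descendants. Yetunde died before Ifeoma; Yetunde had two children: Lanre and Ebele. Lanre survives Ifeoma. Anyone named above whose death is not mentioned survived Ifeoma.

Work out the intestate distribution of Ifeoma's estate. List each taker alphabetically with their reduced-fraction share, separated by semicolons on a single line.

There is no surviving spouse, so the entire estate passes to Ifeoma's descendants per stirpes.
Chidinma left no surviving issue, so that branch lapses and is disregarded.
The estate is divided into 2 equal shares of 1/2 among Kehinde, Yetunde.
Kehinde predeceased; the 1/2 allotted to Kehinde's branch passes to Kehinde's issue by representation.
The 1/2 is divided into 3 equal shares of 1/6 among Temitope, Ngozi, Jide.
Temitope is living and takes 1/6.
Ngozi is living and takes 1/6.
Jide is living and takes 1/6.
Yetunde predeceased; the 1/2 allotted to Yetunde's branch passes to Yetunde's issue by representation.
The 1/2 is divided into 2 equal shares of 1/4 among Lanre, Ebele.
Lanre is living and takes 1/4.
Ebele is living and takes 1/4.

Ebele 1/4; Jide 1/6; Lanre 1/4; Ngozi 1/6; Temitope 1/6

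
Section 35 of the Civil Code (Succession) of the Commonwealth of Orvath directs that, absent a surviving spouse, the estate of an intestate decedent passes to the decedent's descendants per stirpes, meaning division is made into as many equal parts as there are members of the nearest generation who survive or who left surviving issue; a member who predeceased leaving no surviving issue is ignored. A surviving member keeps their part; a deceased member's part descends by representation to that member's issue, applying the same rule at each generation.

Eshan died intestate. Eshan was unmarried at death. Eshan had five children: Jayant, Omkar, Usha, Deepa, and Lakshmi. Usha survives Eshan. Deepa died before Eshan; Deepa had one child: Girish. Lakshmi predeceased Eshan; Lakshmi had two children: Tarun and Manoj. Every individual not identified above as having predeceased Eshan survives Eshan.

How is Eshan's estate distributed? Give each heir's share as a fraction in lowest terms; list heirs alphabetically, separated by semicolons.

There is no surviving spouse, so the entire estate passes to Eshan's descendants per stirpes.
The estate is divided into 5 equal shares of 1/5 among Jayant, Omkar, Usha, Deepa, Lakshmi.
Jayant is living and takes 1/5.
Omkar is living and takes 1/5.
Usha is living and takes 1/5.
Deepa predeceased; the 1/5 allotted to Deepa's branch passes to Deepa's issue by representation.
Girish is the sole taker at this level and receives the full 1/5.
Lakshmi predeceased; the 1/5 allotted to Lakshmi's branch passes to Lakshmi's issue by representation.
The 1/5 is divided into 2 equal shares of 1/10 among Tarun, Manoj.
Tarun is living and takes 1/10.
Manoj is living and takes 1/10.

Girish 1/5; Jayant 1/5; Manoj 1/10; Omkar 1/5; Tarun 1/10; Usha 1/5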